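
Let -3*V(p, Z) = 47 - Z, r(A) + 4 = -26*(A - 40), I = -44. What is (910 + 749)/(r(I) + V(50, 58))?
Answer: 4977/6551 ≈ 0.75973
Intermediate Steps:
r(A) = 1036 - 26*A (r(A) = -4 - 26*(A - 40) = -4 - 26*(-40 + A) = -4 + (1040 - 26*A) = 1036 - 26*A)
V(p, Z) = -47/3 + Z/3 (V(p, Z) = -(47 - Z)/3 = -47/3 + Z/3)
(910 + 749)/(r(I) + V(50, 58)) = (910 + 749)/((1036 - 26*(-44)) + (-47/3 + (⅓)*58)) = 1659/((1036 + 1144) + (-47/3 + 58/3)) = 1659/(2180 + 11/3) = 1659/(6551/3) = 1659*(3/6551) = 4977/6551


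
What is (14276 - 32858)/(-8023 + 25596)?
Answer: -18582/17573 ≈ -1.0574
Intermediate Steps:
(14276 - 32858)/(-8023 + 25596) = -18582/17573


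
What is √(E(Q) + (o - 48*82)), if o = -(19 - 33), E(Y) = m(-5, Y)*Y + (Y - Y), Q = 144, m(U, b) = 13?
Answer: 5*I*√82 ≈ 45.277*I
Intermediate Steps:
E(Y) = 13*Y (E(Y) = 13*Y + (Y - Y) = 13*Y + 0 = 13*Y)
o = 14 (o = -1*(-14) = 14)
√(E(Q) + (o - 48*82)) = √(13*144 + (14 - 48*82)) = √(1872 + (14 - 3936)) = √(1872 - 3922) = √(-2050) = 5*I*√82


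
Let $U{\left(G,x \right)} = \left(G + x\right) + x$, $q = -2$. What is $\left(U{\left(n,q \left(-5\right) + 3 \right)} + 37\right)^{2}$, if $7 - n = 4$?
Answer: $4356$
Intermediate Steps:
$n = 3$ ($n = 7 - 4 = 3$)
$U{\left(G,x \right)} = G + 2 x$
$\left(U{\left(n,q \left(-5\right) + 3 \right)} + 37\right)^{2} = \left(\left(3 + 2 \left(\left(-2\right) \left(-5\right) + 3\right)\right) + 37\right)^{2} = \left(\left(3 + 2 \left(10 + 3\right)\right) + 37\right)^{2} = \left(\left(3 + 2 \cdot 13\right) + 37\right)^{2} = \left(\left(3 + 26\right) + 37\right)^{2} = \left(29 + 37\right)^{2} = 66^{2} = 4356$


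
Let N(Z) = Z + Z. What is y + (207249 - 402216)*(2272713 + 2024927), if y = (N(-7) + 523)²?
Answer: -837897718799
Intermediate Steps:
N(Z) = 2*Z
y = 259081 (y = (2*(-7) + 523)² = (-14 + 523)² = 509² = 259081)
y + (207249 - 402216)*(2272713 + 2024927) = 259081 + (207249 - 402216)*(2272713 + 2024927) = 259081 - 194967*4297640 = 259081 - 837897977880 = -837897718799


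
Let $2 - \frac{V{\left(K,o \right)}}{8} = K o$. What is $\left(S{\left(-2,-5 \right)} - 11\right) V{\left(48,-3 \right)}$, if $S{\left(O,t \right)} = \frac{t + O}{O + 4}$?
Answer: $-16936$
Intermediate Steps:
$V{\left(K,o \right)} = 16 - 8 K o$
$S{\left(O,t \right)} = \frac{O + t}{4 + O}$
$\left(S{\left(-2,-5 \right)} - 11\right) V{\left(48,-3 \right)} = \left(\frac{-2 - 5}{4 - 2} - 11\right) \left(16 - 384 \left(-3\right)\right) = \left(\frac{1}{2} \left(-7\right) - 11\right) \left(16 + 1152\right) = \left(\frac{1}{2} \left(-7\right) - 11\right) 1168 = \left(- \frac{7}{2} - 11\right) 1168 = \left(- \frac{29}{2}\right) 1168 = -16936$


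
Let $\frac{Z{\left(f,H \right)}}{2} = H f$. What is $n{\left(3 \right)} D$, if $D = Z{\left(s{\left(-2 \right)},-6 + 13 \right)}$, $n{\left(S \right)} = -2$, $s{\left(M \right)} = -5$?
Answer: $140$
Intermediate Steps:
$Z{\left(f,H \right)} = 2 H f$
$D = -70$ ($D = 2 \left(-6 + 13\right) \left(-5\right) = 2 \cdot 7 \left(-5\right) = -70$)
$n{\left(3 \right)} D = \left(-2\right) \left(-70\right) = 140$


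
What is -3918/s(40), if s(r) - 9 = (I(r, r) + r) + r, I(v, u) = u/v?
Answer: -653/15 ≈ -43.533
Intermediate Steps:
s(r) = 10 + 2*r (s(r) = 9 + ((r/r + r) + r) = 9 + ((1 + r) + r) = 9 + (1 + 2*r) = 10 + 2*r)
-3918/s(40) = -3918/(10 + 2*40) = -3918/(10 + 80) = -3918/90 = -3918*1/90 = -653/15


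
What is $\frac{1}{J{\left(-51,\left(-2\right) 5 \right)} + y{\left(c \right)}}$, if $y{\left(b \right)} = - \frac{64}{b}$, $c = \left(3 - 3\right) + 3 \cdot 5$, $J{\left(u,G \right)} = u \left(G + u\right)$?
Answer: $\frac{15}{46601} \approx 0.00032188$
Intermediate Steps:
$c = 15$ ($c = \left(3 - 3\right) + 15 = 0 + 15 = 15$)
$\frac{1}{J{\left(-51,\left(-2\right) 5 \right)} + y{\left(c \right)}} = \frac{1}{- 51 \left(\left(-2\right) 5 - 51\right) - \frac{64}{15}} = \frac{1}{- 51 \left(-10 - 51\right) - \frac{64}{15}} = \frac{1}{\left(-51\right) \left(-61\right) - \frac{64}{15}} = \frac{1}{3111 - \frac{64}{15}} = \frac{1}{\frac{46601}{15}} = \frac{15}{46601}$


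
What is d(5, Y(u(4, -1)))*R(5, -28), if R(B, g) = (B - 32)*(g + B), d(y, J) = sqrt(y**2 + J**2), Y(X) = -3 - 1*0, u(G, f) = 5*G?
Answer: 621*sqrt(34) ≈ 3621.0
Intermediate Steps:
Y(X) = -3 (Y(X) = -3 + 0 = -3)
d(y, J) = sqrt(J**2 + y**2)
R(B, g) = (-32 + B)*(B + g)
d(5, Y(u(4, -1)))*R(5, -28) = sqrt((-3)**2 + 5**2)*(5**2 - 32*5 - 32*(-28) + 5*(-28)) = sqrt(9 + 25)*(25 - 160 + 896 - 140) = sqrt(34)*621 = 621*sqrt(34)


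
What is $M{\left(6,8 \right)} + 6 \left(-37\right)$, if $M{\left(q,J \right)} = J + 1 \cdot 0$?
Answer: $-214$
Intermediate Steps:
$M{\left(q,J \right)} = J$ ($M{\left(q,J \right)} = J + 0 = J$)
$M{\left(6,8 \right)} + 6 \left(-37\right) = 8 + 6 \left(-37\right) = 8 - 222 = -214$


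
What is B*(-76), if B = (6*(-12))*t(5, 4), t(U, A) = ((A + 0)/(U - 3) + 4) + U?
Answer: 60192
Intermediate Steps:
t(U, A) = 4 + U + A/(-3 + U) (t(U, A) = (A/(-3 + U) + 4) + U = (4 + A/(-3 + U)) + U = 4 + U + A/(-3 + U))
B = -792 (B = (6*(-12))*((-12 + 4 + 5 + 5²)/(-3 + 5)) = -72*(-12 + 4 + 5 + 25)/2 = -36*22 = -72*11 = -792)
B*(-76) = -792*(-76) = 60192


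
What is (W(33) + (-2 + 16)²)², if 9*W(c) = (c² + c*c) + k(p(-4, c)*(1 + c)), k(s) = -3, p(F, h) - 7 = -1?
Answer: 1723969/9 ≈ 1.9155e+5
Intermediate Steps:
p(F, h) = 6 (p(F, h) = 7 - 1 = 6)
W(c) = -⅓ + 2*c²/9 (W(c) = ((c² + c*c) - 3)/9 = ((c² + c²) - 3)/9 = (2*c² - 3)/9 = (-3 + 2*c²)/9 = -⅓ + 2*c²/9)
(W(33) + (-2 + 16)²)² = ((-⅓ + (2/9)*33²) + (-2 + 16)²)² = ((-⅓ + (2/9)*1089) + 14²)² = ((-⅓ + 242) + 196)² = (725/3 + 196)² = (1313/3)² = 1723969/9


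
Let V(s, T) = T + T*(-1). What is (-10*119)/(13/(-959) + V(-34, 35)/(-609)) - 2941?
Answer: 1102977/13 ≈ 84844.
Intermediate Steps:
V(s, T) = 0 (V(s, T) = T - T = 0)
(-10*119)/(13/(-959) + V(-34, 35)/(-609)) - 2941 = (-10*119)/(13/(-959) + 0/(-609)) - 2941 = -1190/(13*(-1/959) + 0*(-1/609)) - 2941 = -1190/(-13/959 + 0) - 2941 = -1190/(-13/959) - 2941 = -1190*(-959/13) - 2941 = 1141210/13 - 2941 = 1102977/13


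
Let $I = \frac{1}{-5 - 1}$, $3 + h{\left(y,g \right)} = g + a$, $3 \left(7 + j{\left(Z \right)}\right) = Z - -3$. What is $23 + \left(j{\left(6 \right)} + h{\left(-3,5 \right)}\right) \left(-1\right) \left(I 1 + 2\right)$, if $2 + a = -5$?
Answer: $\frac{79}{2} \approx 39.5$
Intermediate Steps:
$a = -7$ ($a = -2 - 5 = -7$)
$j{\left(Z \right)} = -6 + \frac{Z}{3}$ ($j{\left(Z \right)} = -7 + \frac{Z - -3}{3} = -7 + \frac{Z + 3}{3} = -7 + \frac{3 + Z}{3} = -7 + \left(1 + \frac{Z}{3}\right) = -6 + \frac{Z}{3}$)
$h{\left(y,g \right)} = -10 + g$ ($h{\left(y,g \right)} = -3 + \left(g - 7\right) = -3 + \left(-7 + g\right) = -10 + g$)
$I = - \frac{1}{6}$ ($I = \frac{1}{-6} = - \frac{1}{6} \approx -0.16667$)
$23 + \left(j{\left(6 \right)} + h{\left(-3,5 \right)}\right) \left(-1\right) \left(I 1 + 2\right) = 23 + \left(\left(-6 + \frac{1}{3} \cdot 6\right) + \left(-10 + 5\right)\right) \left(-1\right) \left(\left(- \frac{1}{6}\right) 1 + 2\right) = 23 + \left(\left(-6 + 2\right) - 5\right) \left(-1\right) \left(- \frac{1}{6} + 2\right) = 23 + \left(-4 - 5\right) \left(-1\right) \frac{11}{6} = 23 + \left(-9\right) \left(-1\right) \frac{11}{6} = 23 + 9 \cdot \frac{11}{6} = 23 + \frac{33}{2} = \frac{79}{2}$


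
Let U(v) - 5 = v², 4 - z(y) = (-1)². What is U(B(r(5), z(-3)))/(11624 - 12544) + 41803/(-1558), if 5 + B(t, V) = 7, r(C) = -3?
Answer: -19236391/716680 ≈ -26.841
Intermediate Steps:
z(y) = 3 (z(y) = 4 - 1*(-1)² = 4 - 1*1 = 4 - 1 = 3)
B(t, V) = 2 (B(t, V) = -5 + 7 = 2)
U(v) = 5 + v²
U(B(r(5), z(-3)))/(11624 - 12544) + 41803/(-1558) = (5 + 2²)/(11624 - 12544) + 41803/(-1558) = (5 + 4)/(-920) + 41803*(-1/1558) = 9*(-1/920) - 41803/1558 = -9/920 - 41803/1558 = -19236391/716680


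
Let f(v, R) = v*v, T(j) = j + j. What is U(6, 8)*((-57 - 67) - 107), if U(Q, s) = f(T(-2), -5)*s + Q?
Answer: -30954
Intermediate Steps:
T(j) = 2*j
f(v, R) = v²
U(Q, s) = Q + 16*s (U(Q, s) = (2*(-2))²*s + Q = (-4)²*s + Q = 16*s + Q = Q + 16*s)
U(6, 8)*((-57 - 67) - 107) = (6 + 16*8)*((-57 - 67) - 107) = (6 + 128)*(-124 - 107) = 134*(-231) = -30954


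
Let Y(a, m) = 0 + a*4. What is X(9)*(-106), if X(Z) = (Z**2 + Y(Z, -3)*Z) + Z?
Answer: -43884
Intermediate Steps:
Y(a, m) = 4*a (Y(a, m) = 0 + 4*a = 4*a)
X(Z) = Z + 5*Z**2 (X(Z) = (Z**2 + (4*Z)*Z) + Z = (Z**2 + 4*Z**2) + Z = 5*Z**2 + Z = Z + 5*Z**2)
X(9)*(-106) = (9*(1 + 5*9))*(-106) = (9*(1 + 45))*(-106) = (9*46)*(-106) = 414*(-106) = -43884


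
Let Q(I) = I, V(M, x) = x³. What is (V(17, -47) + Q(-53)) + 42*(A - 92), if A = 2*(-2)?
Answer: -107908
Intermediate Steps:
A = -4
(V(17, -47) + Q(-53)) + 42*(A - 92) = ((-47)³ - 53) + 42*(-4 - 92) = (-103823 - 53) + 42*(-96) = -103876 - 4032 = -107908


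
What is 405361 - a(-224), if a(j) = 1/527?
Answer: 213625246/527 ≈ 4.0536e+5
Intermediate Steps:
a(j) = 1/527
405361 - a(-224) = 405361 - 1*1/527 = 405361 - 1/527 = 213625246/527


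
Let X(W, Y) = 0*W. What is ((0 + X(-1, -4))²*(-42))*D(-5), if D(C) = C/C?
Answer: 0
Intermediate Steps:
X(W, Y) = 0
D(C) = 1
((0 + X(-1, -4))²*(-42))*D(-5) = ((0 + 0)²*(-42))*1 = (0²*(-42))*1 = (0*(-42))*1 = 0*1 = 0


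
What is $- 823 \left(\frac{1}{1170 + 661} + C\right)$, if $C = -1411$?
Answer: $\frac{2126253420}{1831} \approx 1.1613 \cdot 10^{6}$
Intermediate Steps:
$- 823 \left(\frac{1}{1170 + 661} + C\right) = - 823 \left(\frac{1}{1170 + 661} - 1411\right) = - 823 \left(\frac{1}{1831} - 1411\right) = \left(-823\right) \left(- \frac{2583540}{1831}\right) = \frac{2126253420}{1831}$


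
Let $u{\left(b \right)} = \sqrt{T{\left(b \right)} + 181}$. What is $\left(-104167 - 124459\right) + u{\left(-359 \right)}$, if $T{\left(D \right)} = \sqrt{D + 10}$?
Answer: $-228626 + \sqrt{181 + i \sqrt{349}} \approx -2.2861 \cdot 10^{5} + 0.69337 i$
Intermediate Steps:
$T{\left(D \right)} = \sqrt{10 + D}$
$u{\left(b \right)} = \sqrt{181 + \sqrt{10 + b}}$ ($u{\left(b \right)} = \sqrt{\sqrt{10 + b} + 181} = \sqrt{181 + \sqrt{10 + b}}$)
$\left(-104167 - 124459\right) + u{\left(-359 \right)} = \left(-104167 - 124459\right) + \sqrt{181 + \sqrt{10 - 359}} = -228626 + \sqrt{181 + \sqrt{-349}} = -228626 + \sqrt{181 + i \sqrt{349}}$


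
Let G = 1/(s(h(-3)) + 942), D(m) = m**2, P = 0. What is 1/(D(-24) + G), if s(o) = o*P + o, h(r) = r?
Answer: 939/540865 ≈ 0.0017361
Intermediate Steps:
s(o) = o (s(o) = o*0 + o = 0 + o = o)
G = 1/939 (G = 1/(-3 + 942) = 1/939 ≈ 0.0010650)
1/(D(-24) + G) = 1/((-24)**2 + 1/939) = 1/(576 + 1/939) = 1/(540865/939) = 939/540865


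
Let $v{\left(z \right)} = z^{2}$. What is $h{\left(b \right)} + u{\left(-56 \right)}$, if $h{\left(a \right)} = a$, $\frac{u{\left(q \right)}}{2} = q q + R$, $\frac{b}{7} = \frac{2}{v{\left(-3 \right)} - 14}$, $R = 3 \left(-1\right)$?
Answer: $\frac{31316}{5} \approx 6263.2$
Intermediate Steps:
$R = -3$
$b = - \frac{14}{5}$ ($b = 7 \frac{2}{\left(-3\right)^{2} - 14} = 7 \frac{2}{9 - 14} = 7 \frac{2}{-5} = 7 \cdot 2 \left(- \frac{1}{5}\right) = 7 \left(- \frac{2}{5}\right) = - \frac{14}{5} \approx -2.8$)
$u{\left(q \right)} = -6 + 2 q^{2}$ ($u{\left(q \right)} = 2 \left(q q - 3\right) = 2 \left(q^{2} - 3\right) = 2 \left(-3 + q^{2}\right) = -6 + 2 q^{2}$)
$h{\left(b \right)} + u{\left(-56 \right)} = - \frac{14}{5} - \left(6 - 2 \left(-56\right)^{2}\right) = - \frac{14}{5} + \left(-6 + 2 \cdot 3136\right) = - \frac{14}{5} + \left(-6 + 6272\right) = - \frac{14}{5} + 6266 = \frac{31316}{5}$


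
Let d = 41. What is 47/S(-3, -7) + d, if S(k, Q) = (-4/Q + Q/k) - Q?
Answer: 9515/208 ≈ 45.745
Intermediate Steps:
S(k, Q) = -Q - 4/Q + Q/k
47/S(-3, -7) + d = 47/(-1*(-7) - 4/(-7) - 7/(-3)) + 41 = 47/(7 - 4*(-⅐) - 7*(-⅓)) + 41 = 47/(7 + 4/7 + 7/3) + 41 = 47/(208/21) + 41 = 47*(21/208) + 41 = 987/208 + 41 = 9515/208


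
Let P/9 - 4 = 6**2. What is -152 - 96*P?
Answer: -34712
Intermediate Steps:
P = 360 (P = 36 + 9*6**2 = 36 + 9*36 = 36 + 324 = 360)
-152 - 96*P = -152 - 96*360 = -152 - 34560 = -34712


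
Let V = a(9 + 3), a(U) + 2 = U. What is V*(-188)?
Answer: -1880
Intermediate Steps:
a(U) = -2 + U
V = 10 (V = -2 + (9 + 3) = -2 + 12 = 10)
V*(-188) = 10*(-188) = -1880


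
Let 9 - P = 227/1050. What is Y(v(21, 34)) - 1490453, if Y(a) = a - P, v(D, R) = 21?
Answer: -1564962823/1050 ≈ -1.4904e+6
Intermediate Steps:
P = 9223/1050 (P = 9 - 227/1050 = 9223/1050 ≈ 8.7838)
Y(a) = -9223/1050 + a (Y(a) = a - 1*9223/1050 = a - 9223/1050 = -9223/1050 + a)
Y(v(21, 34)) - 1490453 = (-9223/1050 + 21) - 1490453 = 12827/1050 - 1490453 = -1564962823/1050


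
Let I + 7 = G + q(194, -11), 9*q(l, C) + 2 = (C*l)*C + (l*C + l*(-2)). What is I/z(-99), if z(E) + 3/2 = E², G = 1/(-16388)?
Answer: 342296147/1445347854 ≈ 0.23683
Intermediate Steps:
G = -1/16388 ≈ -6.1020e-5
q(l, C) = -2/9 - 2*l/9 + C*l/9 + l*C²/9 (q(l, C) = -2/9 + ((C*l)*C + (l*C + l*(-2)))/9 = -2/9 + (l*C² + (C*l - 2*l))/9 = -2/9 + (l*C² + (-2*l + C*l))/9 = -2/9 + (-2*l + C*l + l*C²)/9 = -2/9 + (-2*l/9 + C*l/9 + l*C²/9) = -2/9 - 2*l/9 + C*l/9 + l*C²/9)
z(E) = -3/2 + E²
I = 342296147/147492 (I = -7 + (-1/16388 + (-2/9 - 2/9*194 + (⅑)*(-11)*194 + (⅑)*194*(-11)²)) = -7 + (-1/16388 + (-2/9 - 388/9 - 2134/9 + (⅑)*194*121)) = -7 + (-1/16388 + (-2/9 - 388/9 - 2134/9 + 23474/9)) = -7 + (-1/16388 + 20950/9) = -7 + 343328591/147492 = 342296147/147492 ≈ 2320.8)
I/z(-99) = 342296147/(147492*(-3/2 + (-99)²)) = 342296147/(147492*(-3/2 + 9801)) = 342296147/(147492*(19599/2)) = (342296147/147492)*(2/19599) = 342296147/1445347854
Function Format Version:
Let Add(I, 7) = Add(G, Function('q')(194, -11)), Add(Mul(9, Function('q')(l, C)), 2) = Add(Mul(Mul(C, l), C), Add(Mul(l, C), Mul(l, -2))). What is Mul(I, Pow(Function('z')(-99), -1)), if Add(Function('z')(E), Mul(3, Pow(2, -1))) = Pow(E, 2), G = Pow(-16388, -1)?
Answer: Rational(342296147, 1445347854) ≈ 0.23683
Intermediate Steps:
G = Rational(-1, 16388) ≈ -6.1020e-5
Function('q')(l, C) = Add(Rational(-2, 9), Mul(Rational(-2, 9), l), Mul(Rational(1, 9), C, l), Mul(Rational(1, 9), l, Pow(C, 2))) (Function('q')(l, C) = Add(Rational(-2, 9), Mul(Rational(1, 9), Add(Mul(Mul(C, l), C), Add(Mul(l, C), Mul(l, -2))))) = Add(Rational(-2, 9), Mul(Rational(1, 9), Add(Mul(l, Pow(C, 2)), Add(Mul(C, l), Mul(-2, l))))) = Add(Rational(-2, 9), Mul(Rational(1, 9), Add(Mul(l, Pow(C, 2)), Add(Mul(-2, l), Mul(C, l))))) = Add(Rational(-2, 9), Mul(Rational(1, 9), Add(Mul(-2, l), Mul(C, l), Mul(l, Pow(C, 2))))) = Add(Rational(-2, 9), Add(Mul(Rational(-2, 9), l), Mul(Rational(1, 9), C, l), Mul(Rational(1, 9), l, Pow(C, 2)))) = Add(Rational(-2, 9), Mul(Rational(-2, 9), l), Mul(Rational(1, 9), C, l), Mul(Rational(1, 9), l, Pow(C, 2))))
Function('z')(E) = Add(Rational(-3, 2), Pow(E, 2))
I = Rational(342296147, 147492) (I = Add(-7, Add(Rational(-1, 16388), Add(Rational(-2, 9), Mul(Rational(-2, 9), 194), Mul(Rational(1, 9), -11, 194), Mul(Rational(1, 9), 194, Pow(-11, 2))))) = Add(-7, Add(Rational(-1, 16388), Add(Rational(-2, 9), Rational(-388, 9), Rational(-2134, 9), Mul(Rational(1, 9), 194, 121)))) = Add(-7, Add(Rational(-1, 16388), Add(Rational(-2, 9), Rational(-388, 9), Rational(-2134, 9), Rational(23474, 9)))) = Add(-7, Add(Rational(-1, 16388), Rational(20950, 9))) = Add(-7, Rational(343328591, 147492)) = Rational(342296147, 147492) ≈ 2320.8)
Mul(I, Pow(Function('z')(-99), -1)) = Mul(Rational(342296147, 147492), Pow(Add(Rational(-3, 2), Pow(-99, 2)), -1)) = Mul(Rational(342296147, 147492), Pow(Add(Rational(-3, 2), 9801), -1)) = Mul(Rational(342296147, 147492), Pow(Rational(19599, 2), -1)) = Mul(Rational(342296147, 147492), Rational(2, 19599)) = Rational(342296147, 1445347854)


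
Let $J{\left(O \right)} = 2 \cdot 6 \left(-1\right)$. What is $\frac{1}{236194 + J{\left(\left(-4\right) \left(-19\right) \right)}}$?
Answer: $\frac{1}{236182} \approx 4.234 \cdot 10^{-6}$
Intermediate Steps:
$J{\left(O \right)} = -12$ ($J{\left(O \right)} = 12 \left(-1\right) = -12$)
$\frac{1}{236194 + J{\left(\left(-4\right) \left(-19\right) \right)}} = \frac{1}{236194 - 12} = \frac{1}{236182}$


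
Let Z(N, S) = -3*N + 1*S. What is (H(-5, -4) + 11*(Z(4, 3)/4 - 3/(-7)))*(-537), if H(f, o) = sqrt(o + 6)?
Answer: 301257/28 - 537*sqrt(2) ≈ 9999.8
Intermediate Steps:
H(f, o) = sqrt(6 + o)
Z(N, S) = S - 3*N (Z(N, S) = -3*N + S = S - 3*N)
(H(-5, -4) + 11*(Z(4, 3)/4 - 3/(-7)))*(-537) = (sqrt(6 - 4) + 11*((3 - 3*4)/4 - 3/(-7)))*(-537) = (sqrt(2) + 11*((3 - 12)*(1/4) - 3*(-1/7)))*(-537) = (sqrt(2) + 11*(-9*1/4 + 3/7))*(-537) = (sqrt(2) + 11*(-9/4 + 3/7))*(-537) = (sqrt(2) + 11*(-51/28))*(-537) = (sqrt(2) - 561/28)*(-537) = (-561/28 + sqrt(2))*(-537) = 301257/28 - 537*sqrt(2)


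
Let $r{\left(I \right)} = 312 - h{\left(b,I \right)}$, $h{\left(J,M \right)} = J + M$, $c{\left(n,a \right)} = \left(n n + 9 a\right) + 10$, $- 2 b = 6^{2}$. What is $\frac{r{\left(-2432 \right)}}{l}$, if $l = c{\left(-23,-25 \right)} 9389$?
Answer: $\frac{1381}{1474073} \approx 0.00093686$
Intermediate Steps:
$b = -18$ ($b = - \frac{6^{2}}{2} = \left(- \frac{1}{2}\right) 36 = -18$)
$c{\left(n,a \right)} = 10 + n^{2} + 9 a$ ($c{\left(n,a \right)} = \left(n^{2} + 9 a\right) + 10 = 10 + n^{2} + 9 a$)
$l = 2948146$ ($l = \left(10 + \left(-23\right)^{2} + 9 \left(-25\right)\right) 9389 = \left(10 + 529 - 225\right) 9389 = 314 \cdot 9389 = 2948146$)
$r{\left(I \right)} = 330 - I$ ($r{\left(I \right)} = 312 - \left(-18 + I\right) = 330 - I$)
$\frac{r{\left(-2432 \right)}}{l} = \frac{330 - -2432}{2948146} = \left(330 + 2432\right) \frac{1}{2948146} = 2762 \cdot \frac{1}{2948146} = \frac{1381}{1474073}$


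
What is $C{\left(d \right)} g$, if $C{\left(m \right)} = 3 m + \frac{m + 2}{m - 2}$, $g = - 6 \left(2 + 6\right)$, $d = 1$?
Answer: $0$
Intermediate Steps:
$g = -48$ ($g = \left(-6\right) 8 = -48$)
$C{\left(m \right)} = 3 m + \frac{2 + m}{-2 + m}$
$C{\left(d \right)} g = \frac{2 - 5 + 3 \cdot 1^{2}}{-2 + 1} \left(-48\right) = \frac{2 - 5 + 3 \cdot 1}{-1} \left(-48\right) = - (2 - 5 + 3) \left(-48\right) = \left(-1\right) 0 \left(-48\right) = 0 \left(-48\right) = 0$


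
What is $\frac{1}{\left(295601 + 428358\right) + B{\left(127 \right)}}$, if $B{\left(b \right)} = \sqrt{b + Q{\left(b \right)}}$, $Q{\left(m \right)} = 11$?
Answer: $\frac{723959}{524116633543} - \frac{\sqrt{138}}{524116633543} \approx 1.3813 \cdot 10^{-6}$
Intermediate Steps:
$B{\left(b \right)} = \sqrt{11 + b}$ ($B{\left(b \right)} = \sqrt{b + 11} = \sqrt{11 + b}$)
$\frac{1}{\left(295601 + 428358\right) + B{\left(127 \right)}} = \frac{1}{\left(295601 + 428358\right) + \sqrt{11 + 127}} = \frac{1}{723959 + \sqrt{138}}$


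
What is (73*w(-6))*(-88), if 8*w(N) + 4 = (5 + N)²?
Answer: 2409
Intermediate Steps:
w(N) = -½ + (5 + N)²/8
(73*w(-6))*(-88) = (73*(-½ + (5 - 6)²/8))*(-88) = (73*(-½ + (⅛)*(-1)²))*(-88) = (73*(-½ + (⅛)*1))*(-88) = (73*(-½ + ⅛))*(-88) = (73*(-3/8))*(-88) = -219/8*(-88) = 2409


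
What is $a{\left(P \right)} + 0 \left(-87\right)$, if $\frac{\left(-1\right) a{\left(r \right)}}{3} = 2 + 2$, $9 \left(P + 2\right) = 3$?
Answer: $-12$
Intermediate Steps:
$P = - \frac{5}{3}$ ($P = -2 + \frac{1}{9} \cdot 3 = -2 + \frac{1}{3} = - \frac{5}{3} \approx -1.6667$)
$a{\left(r \right)} = -12$ ($a{\left(r \right)} = - 3 \left(2 + 2\right) = \left(-3\right) 4 = -12$)
$a{\left(P \right)} + 0 \left(-87\right) = -12 + 0 \left(-87\right) = -12 + 0 = -12$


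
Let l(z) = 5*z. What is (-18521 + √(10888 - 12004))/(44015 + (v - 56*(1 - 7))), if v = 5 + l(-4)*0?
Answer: -18521/44356 + 3*I*√31/22178 ≈ -0.41755 + 0.00075315*I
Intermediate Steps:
v = 5 (v = 5 + (5*(-4))*0 = 5 - 20*0 = 5 + 0 = 5)
(-18521 + √(10888 - 12004))/(44015 + (v - 56*(1 - 7))) = (-18521 + √(10888 - 12004))/(44015 + (5 - 56*(1 - 7))) = (-18521 + √(-1116))/(44015 + (5 - 56*(-6))) = (-18521 + 6*I*√31)/(44015 + (5 + 336)) = (-18521 + 6*I*√31)/(44015 + 341) = (-18521 + 6*I*√31)/44356 = (-18521 + 6*I*√31)*(1/44356) = -18521/44356 + 3*I*√31/22178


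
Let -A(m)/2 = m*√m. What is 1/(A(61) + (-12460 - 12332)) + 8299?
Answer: 1273347390467/153433835 + 61*√61/306867670 ≈ 8299.0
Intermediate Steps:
A(m) = -2*m^(3/2) (A(m) = -2*m*√m = -2*m^(3/2))
1/(A(61) + (-12460 - 12332)) + 8299 = 1/(-122*√61 + (-12460 - 12332)) + 8299 = 1/(-122*√61 - 24792) + 8299 = 1/(-24792 - 122*√61) + 8299 = 8299 + 1/(-24792 - 122*√61)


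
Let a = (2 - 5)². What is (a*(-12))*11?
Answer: -1188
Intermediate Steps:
a = 9 (a = (-3)² = 9)
(a*(-12))*11 = (9*(-12))*11 = -108*11 = -1188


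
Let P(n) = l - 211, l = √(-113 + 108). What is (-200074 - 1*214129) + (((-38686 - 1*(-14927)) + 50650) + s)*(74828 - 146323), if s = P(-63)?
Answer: -1907900803 - 71495*I*√5 ≈ -1.9079e+9 - 1.5987e+5*I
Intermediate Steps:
l = I*√5 (l = √(-5) = I*√5 ≈ 2.2361*I)
P(n) = -211 + I*√5 (P(n) = I*√5 - 211 = -211 + I*√5)
s = -211 + I*√5 ≈ -211.0 + 2.2361*I
(-200074 - 1*214129) + (((-38686 - 1*(-14927)) + 50650) + s)*(74828 - 146323) = (-200074 - 1*214129) + (((-38686 - 1*(-14927)) + 50650) + (-211 + I*√5))*(74828 - 146323) = (-200074 - 214129) + (((-38686 + 14927) + 50650) + (-211 + I*√5))*(-71495) = -414203 + ((-23759 + 50650) + (-211 + I*√5))*(-71495) = -414203 + (26891 + (-211 + I*√5))*(-71495) = -414203 + (26680 + I*√5)*(-71495) = -414203 + (-1907486600 - 71495*I*√5) = -1907900803 - 71495*I*√5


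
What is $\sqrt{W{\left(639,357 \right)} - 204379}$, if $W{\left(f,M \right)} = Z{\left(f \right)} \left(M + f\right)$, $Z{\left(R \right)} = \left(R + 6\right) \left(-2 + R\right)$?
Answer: $7 \sqrt{8347289} \approx 20224.0$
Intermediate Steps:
$Z{\left(R \right)} = \left(-2 + R\right) \left(6 + R\right)$ ($Z{\left(R \right)} = \left(6 + R\right) \left(-2 + R\right) = \left(-2 + R\right) \left(6 + R\right)$)
$W{\left(f,M \right)} = \left(M + f\right) \left(-12 + f^{2} + 4 f\right)$ ($W{\left(f,M \right)} = \left(-12 + f^{2} + 4 f\right) \left(M + f\right) = \left(M + f\right) \left(-12 + f^{2} + 4 f\right)$)
$\sqrt{W{\left(639,357 \right)} - 204379} = \sqrt{\left(357 + 639\right) \left(-12 + 639^{2} + 4 \cdot 639\right) - 204379} = \sqrt{996 \left(-12 + 408321 + 2556\right) - 204379} = \sqrt{996 \cdot 410865 - 204379} = \sqrt{409221540 - 204379} = \sqrt{409017161} = 7 \sqrt{8347289}$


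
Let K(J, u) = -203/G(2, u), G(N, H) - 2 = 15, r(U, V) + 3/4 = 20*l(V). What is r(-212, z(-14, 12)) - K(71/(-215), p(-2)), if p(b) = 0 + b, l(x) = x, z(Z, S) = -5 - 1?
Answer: -7399/68 ≈ -108.81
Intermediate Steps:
z(Z, S) = -6
r(U, V) = -¾ + 20*V
p(b) = b
G(N, H) = 17 (G(N, H) = 2 + 15 = 17)
K(J, u) = -203/17
r(-212, z(-14, 12)) - K(71/(-215), p(-2)) = (-¾ + 20*(-6)) - 1*(-203/17) = (-¾ - 120) + 203/17 = -483/4 + 203/17 = -7399/68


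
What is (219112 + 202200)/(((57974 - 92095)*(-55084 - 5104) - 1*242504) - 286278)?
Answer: 210656/1026572983 ≈ 0.00020520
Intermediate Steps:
(219112 + 202200)/(((57974 - 92095)*(-55084 - 5104) - 1*242504) - 286278) = 421312/((-34121*(-60188) - 242504) - 286278) = 421312/((2053674748 - 242504) - 286278) = 421312/(2053432244 - 286278) = 421312/2053145966 = 421312*(1/2053145966) = 210656/1026572983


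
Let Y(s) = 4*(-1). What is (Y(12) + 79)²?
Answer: 5625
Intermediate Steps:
Y(s) = -4
(Y(12) + 79)² = (-4 + 79)² = 75² = 5625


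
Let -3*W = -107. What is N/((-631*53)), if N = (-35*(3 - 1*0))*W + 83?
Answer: 3662/33443 ≈ 0.10950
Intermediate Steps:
W = 107/3 (W = -⅓*(-107) = 107/3 ≈ 35.667)
N = -3662 (N = -35*(3 - 1*0)*(107/3) + 83 = -35*(3 + 0)*(107/3) + 83 = -35*3*(107/3) + 83 = -105*107/3 + 83 = -3745 + 83 = -3662)
N/((-631*53)) = -3662/((-631*53)) = -3662/(-33443) = -3662*(-1/33443) = 3662/33443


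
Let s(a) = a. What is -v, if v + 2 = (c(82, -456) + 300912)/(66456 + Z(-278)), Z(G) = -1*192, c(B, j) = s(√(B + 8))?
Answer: -7016/2761 - √10/22088 ≈ -2.5413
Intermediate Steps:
c(B, j) = √(8 + B) (c(B, j) = √(B + 8) = √(8 + B))
Z(G) = -192
v = 7016/2761 + √10/22088 (v = -2 + (√(8 + 82) + 300912)/(66456 - 192) = -2 + (√90 + 300912)/66264 = -2 + (3*√10 + 300912)*(1/66264) = -2 + (300912 + 3*√10)*(1/66264) = -2 + (12538/2761 + √10/22088) = 7016/2761 + √10/22088 ≈ 2.5413)
-v = -(7016/2761 + √10/22088) = -7016/2761 - √10/22088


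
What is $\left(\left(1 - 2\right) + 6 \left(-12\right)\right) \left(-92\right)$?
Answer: $6716$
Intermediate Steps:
$\left(\left(1 - 2\right) + 6 \left(-12\right)\right) \left(-92\right) = \left(\left(1 - 2\right) - 72\right) \left(-92\right) = \left(-1 - 72\right) \left(-92\right) = \left(-73\right) \left(-92\right) = 6716$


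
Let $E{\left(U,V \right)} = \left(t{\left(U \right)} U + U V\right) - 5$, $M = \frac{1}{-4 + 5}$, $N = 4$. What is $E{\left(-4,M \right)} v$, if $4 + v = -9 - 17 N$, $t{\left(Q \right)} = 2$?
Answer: $1377$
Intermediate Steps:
$v = -81$ ($v = -4 - 77 = -81$)
$M = 1$ ($M = 1^{-1} = 1$)
$E{\left(U,V \right)} = -5 + 2 U + U V$ ($E{\left(U,V \right)} = \left(2 U + U V\right) - 5 = -5 + 2 U + U V$)
$E{\left(-4,M \right)} v = \left(-5 + 2 \left(-4\right) - 4\right) \left(-81\right) = \left(-5 - 8 - 4\right) \left(-81\right) = \left(-17\right) \left(-81\right) = 1377$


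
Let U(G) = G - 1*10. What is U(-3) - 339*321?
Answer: -108832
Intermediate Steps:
U(G) = -10 + G (U(G) = G - 10 = -10 + G)
U(-3) - 339*321 = (-10 - 3) - 339*321 = -13 - 108819 = -108832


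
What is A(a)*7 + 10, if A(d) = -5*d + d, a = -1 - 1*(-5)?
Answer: -102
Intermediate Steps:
a = 4 (a = -1 + 5 = 4)
A(d) = -4*d
A(a)*7 + 10 = -4*4*7 + 10 = -16*7 + 10 = -112 + 10 = -102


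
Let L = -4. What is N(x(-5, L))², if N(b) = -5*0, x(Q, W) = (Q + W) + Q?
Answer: 0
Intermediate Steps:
x(Q, W) = W + 2*Q
N(b) = 0
N(x(-5, L))² = 0² = 0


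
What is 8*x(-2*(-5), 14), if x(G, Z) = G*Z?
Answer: 1120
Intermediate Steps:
8*x(-2*(-5), 14) = 8*(-2*(-5)*14) = 8*(10*14) = 8*140 = 1120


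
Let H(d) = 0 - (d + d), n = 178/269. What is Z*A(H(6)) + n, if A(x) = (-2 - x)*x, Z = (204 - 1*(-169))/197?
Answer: -12005374/52993 ≈ -226.55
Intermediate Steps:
n = 178/269 (n = 178*(1/269) = 178/269 ≈ 0.66171)
H(d) = -2*d (H(d) = 0 - 2*d = -2*d)
Z = 373/197 (Z = (204 + 169)*(1/197) = 373*(1/197) = 373/197 ≈ 1.8934)
A(x) = x*(-2 - x)
Z*A(H(6)) + n = 373*(-(-2*6)*(2 - 2*6))/197 + 178/269 = 373*(-1*(-12)*(2 - 12))/197 + 178/269 = 373*(-1*(-12)*(-10))/197 + 178/269 = (373/197)*(-120) + 178/269 = -44760/197 + 178/269 = -12005374/52993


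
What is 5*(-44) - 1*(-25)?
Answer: -195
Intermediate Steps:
5*(-44) - 1*(-25) = -220 + 25 = -195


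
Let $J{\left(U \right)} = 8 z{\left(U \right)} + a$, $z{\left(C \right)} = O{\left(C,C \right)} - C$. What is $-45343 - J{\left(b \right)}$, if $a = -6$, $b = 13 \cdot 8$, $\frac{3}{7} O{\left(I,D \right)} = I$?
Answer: $- \frac{139339}{3} \approx -46446.0$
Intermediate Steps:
$O{\left(I,D \right)} = \frac{7 I}{3}$
$b = 104$
$z{\left(C \right)} = \frac{4 C}{3}$ ($z{\left(C \right)} = \frac{7 C}{3} - C = \frac{4 C}{3}$)
$J{\left(U \right)} = -6 + \frac{32 U}{3}$ ($J{\left(U \right)} = 8 \frac{4 U}{3} - 6 = \frac{32 U}{3} - 6 = -6 + \frac{32 U}{3}$)
$-45343 - J{\left(b \right)} = -45343 - \left(-6 + \frac{32}{3} \cdot 104\right) = -45343 - \left(-6 + \frac{3328}{3}\right) = -45343 - \frac{3310}{3} = - \frac{139339}{3}$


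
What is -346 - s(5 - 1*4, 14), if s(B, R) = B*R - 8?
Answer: -352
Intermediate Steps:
s(B, R) = -8 + B*R
-346 - s(5 - 1*4, 14) = -346 - (-8 + (5 - 1*4)*14) = -346 - (-8 + (5 - 4)*14) = -346 - (-8 + 1*14) = -346 - (-8 + 14) = -346 - 1*6 = -346 - 6 = -352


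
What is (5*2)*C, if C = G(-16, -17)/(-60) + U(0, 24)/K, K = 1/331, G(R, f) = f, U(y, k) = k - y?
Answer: 476657/6 ≈ 79443.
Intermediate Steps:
K = 1/331 ≈ 0.0030211
C = 476657/60 (C = -17/(-60) + (24 - 1*0)/(1/331) = -17*(-1/60) + (24 + 0)*331 = 17/60 + 24*331 = 17/60 + 7944 = 476657/60 ≈ 7944.3)
(5*2)*C = (5*2)*(476657/60) = 10*(476657/60) = 476657/6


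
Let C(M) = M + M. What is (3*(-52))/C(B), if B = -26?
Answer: 3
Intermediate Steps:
C(M) = 2*M
(3*(-52))/C(B) = (3*(-52))/((2*(-26))) = -156/(-52) = -156*(-1/52) = 3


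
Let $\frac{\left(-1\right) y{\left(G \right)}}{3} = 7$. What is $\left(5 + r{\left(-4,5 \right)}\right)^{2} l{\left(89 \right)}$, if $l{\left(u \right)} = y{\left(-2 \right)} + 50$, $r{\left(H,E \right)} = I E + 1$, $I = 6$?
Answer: $37584$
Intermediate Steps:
$y{\left(G \right)} = -21$ ($y{\left(G \right)} = \left(-3\right) 7 = -21$)
$r{\left(H,E \right)} = 1 + 6 E$ ($r{\left(H,E \right)} = 6 E + 1 = 1 + 6 E$)
$l{\left(u \right)} = 29$ ($l{\left(u \right)} = -21 + 50 = 29$)
$\left(5 + r{\left(-4,5 \right)}\right)^{2} l{\left(89 \right)} = \left(5 + \left(1 + 6 \cdot 5\right)\right)^{2} \cdot 29 = \left(5 + \left(1 + 30\right)\right)^{2} \cdot 29 = \left(5 + 31\right)^{2} \cdot 29 = 36^{2} \cdot 29 = 1296 \cdot 29 = 37584$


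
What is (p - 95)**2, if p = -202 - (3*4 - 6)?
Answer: 91809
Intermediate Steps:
p = -208 (p = -202 - (12 - 6) = -202 - 1*6 = -202 - 6 = -208)
(p - 95)**2 = (-208 - 95)**2 = (-303)**2 = 91809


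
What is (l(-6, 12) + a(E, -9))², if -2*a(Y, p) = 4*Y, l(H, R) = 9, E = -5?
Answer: 361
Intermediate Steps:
a(Y, p) = -2*Y
(l(-6, 12) + a(E, -9))² = (9 - 2*(-5))² = (9 + 10)² = 19² = 361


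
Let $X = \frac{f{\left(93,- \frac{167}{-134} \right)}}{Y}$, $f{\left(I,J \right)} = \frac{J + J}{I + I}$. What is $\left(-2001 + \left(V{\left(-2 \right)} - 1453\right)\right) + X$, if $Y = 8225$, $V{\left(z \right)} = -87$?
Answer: $- \frac{362952322783}{102499950} \approx -3541.0$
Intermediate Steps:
$f{\left(I,J \right)} = \frac{J}{I}$ ($f{\left(I,J \right)} = \frac{2 J}{2 I} = 2 J \frac{1}{2 I} = \frac{J}{I}$)
$X = \frac{167}{102499950}$ ($X = \frac{- \frac{167}{-134} \cdot \frac{1}{93}}{8225} = \left(-167\right) \left(- \frac{1}{134}\right) \frac{1}{93} \cdot \frac{1}{8225} = \frac{167}{134} \cdot \frac{1}{93} \cdot \frac{1}{8225} = \frac{167}{12462} \cdot \frac{1}{8225} = \frac{167}{102499950} \approx 1.6293 \cdot 10^{-6}$)
$\left(-2001 + \left(V{\left(-2 \right)} - 1453\right)\right) + X = \left(-2001 - 1540\right) + \frac{167}{102499950} = -3541 + \frac{167}{102499950} = - \frac{362952322783}{102499950}$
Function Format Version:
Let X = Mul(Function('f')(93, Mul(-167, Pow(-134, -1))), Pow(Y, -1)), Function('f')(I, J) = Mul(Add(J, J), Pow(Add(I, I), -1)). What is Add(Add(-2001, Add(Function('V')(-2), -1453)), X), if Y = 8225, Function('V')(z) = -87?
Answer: Rational(-362952322783, 102499950) ≈ -3541.0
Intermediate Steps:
Function('f')(I, J) = Mul(J, Pow(I, -1)) (Function('f')(I, J) = Mul(Mul(2, J), Pow(Mul(2, I), -1)) = Mul(Mul(2, J), Mul(Rational(1, 2), Pow(I, -1))) = Mul(J, Pow(I, -1)))
X = Rational(167, 102499950) (X = Mul(Mul(Mul(-167, Pow(-134, -1)), Pow(93, -1)), Pow(8225, -1)) = Mul(Mul(Mul(-167, Rational(-1, 134)), Rational(1, 93)), Rational(1, 8225)) = Mul(Mul(Rational(167, 134), Rational(1, 93)), Rational(1, 8225)) = Mul(Rational(167, 12462), Rational(1, 8225)) = Rational(167, 102499950) ≈ 1.6293e-6)
Add(Add(-2001, Add(Function('V')(-2), -1453)), X) = Add(Add(-2001, Add(-87, -1453)), Rational(167, 102499950)) = Add(Add(-2001, -1540), Rational(167, 102499950)) = Add(-3541, Rational(167, 102499950)) = Rational(-362952322783, 102499950)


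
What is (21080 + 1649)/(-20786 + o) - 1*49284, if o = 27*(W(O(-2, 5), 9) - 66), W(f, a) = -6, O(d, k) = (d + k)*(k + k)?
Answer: -1120248049/22730 ≈ -49285.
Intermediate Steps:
O(d, k) = 2*k*(d + k) (O(d, k) = (d + k)*(2*k) = 2*k*(d + k))
o = -1944 (o = 27*(-6 - 66) = 27*(-72) = -1944)
(21080 + 1649)/(-20786 + o) - 1*49284 = (21080 + 1649)/(-20786 - 1944) - 1*49284 = 22729/(-22730) - 49284 = 22729*(-1/22730) - 49284 = -22729/22730 - 49284 = -1120248049/22730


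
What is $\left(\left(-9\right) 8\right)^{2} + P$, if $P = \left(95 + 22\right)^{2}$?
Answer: $18873$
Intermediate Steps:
$P = 13689$ ($P = 117^{2} = 13689$)
$\left(\left(-9\right) 8\right)^{2} + P = \left(\left(-9\right) 8\right)^{2} + 13689 = \left(-72\right)^{2} + 13689 = 5184 + 13689 = 18873$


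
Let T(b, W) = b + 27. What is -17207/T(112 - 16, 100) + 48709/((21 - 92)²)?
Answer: -80749280/620043 ≈ -130.23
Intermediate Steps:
T(b, W) = 27 + b
-17207/T(112 - 16, 100) + 48709/((21 - 92)²) = -17207/(27 + (112 - 16)) + 48709/((21 - 92)²) = -17207/(27 + 96) + 48709/((-71)²) = -17207/123 + 48709/5041 = -80749280/620043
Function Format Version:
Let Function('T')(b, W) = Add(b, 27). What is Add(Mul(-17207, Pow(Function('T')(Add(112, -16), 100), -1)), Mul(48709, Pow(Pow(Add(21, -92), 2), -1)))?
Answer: Rational(-80749280, 620043) ≈ -130.23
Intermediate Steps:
Function('T')(b, W) = Add(27, b)
Add(Mul(-17207, Pow(Function('T')(Add(112, -16), 100), -1)), Mul(48709, Pow(Pow(Add(21, -92), 2), -1))) = Add(Mul(-17207, Pow(Add(27, Add(112, -16)), -1)), Mul(48709, Pow(Pow(Add(21, -92), 2), -1))) = Add(Mul(-17207, Pow(Add(27, 96), -1)), Mul(48709, Pow(Pow(-71, 2), -1))) = Add(Mul(-17207, Pow(123, -1)), Mul(48709, Pow(5041, -1))) = Add(Mul(-17207, Rational(1, 123)), Mul(48709, Rational(1, 5041))) = Add(Rational(-17207, 123), Rational(48709, 5041)) = Rational(-80749280, 620043)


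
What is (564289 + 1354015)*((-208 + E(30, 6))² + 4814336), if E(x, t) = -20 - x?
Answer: 9363049993600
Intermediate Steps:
(564289 + 1354015)*((-208 + E(30, 6))² + 4814336) = (564289 + 1354015)*((-208 + (-20 - 1*30))² + 4814336) = 1918304*((-208 + (-20 - 30))² + 4814336) = 1918304*((-208 - 50)² + 4814336) = 1918304*((-258)² + 4814336) = 1918304*(66564 + 4814336) = 1918304*4880900 = 9363049993600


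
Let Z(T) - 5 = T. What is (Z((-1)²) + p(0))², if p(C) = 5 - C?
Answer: 121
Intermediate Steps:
Z(T) = 5 + T
(Z((-1)²) + p(0))² = ((5 + (-1)²) + (5 - 1*0))² = ((5 + 1) + (5 + 0))² = (6 + 5)² = 11² = 121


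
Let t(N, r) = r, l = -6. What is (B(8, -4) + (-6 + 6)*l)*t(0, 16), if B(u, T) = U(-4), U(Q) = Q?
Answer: -64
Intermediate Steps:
B(u, T) = -4
(B(8, -4) + (-6 + 6)*l)*t(0, 16) = (-4 + (-6 + 6)*(-6))*16 = (-4 + 0*(-6))*16 = (-4 + 0)*16 = -4*16 = -64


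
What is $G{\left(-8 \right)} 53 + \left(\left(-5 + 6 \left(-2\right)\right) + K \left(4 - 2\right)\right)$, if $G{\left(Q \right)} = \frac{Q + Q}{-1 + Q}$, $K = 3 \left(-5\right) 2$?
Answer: $\frac{155}{9} \approx 17.222$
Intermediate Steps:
$K = -30$ ($K = \left(-15\right) 2 = -30$)
$G{\left(Q \right)} = \frac{2 Q}{-1 + Q}$
$G{\left(-8 \right)} 53 + \left(\left(-5 + 6 \left(-2\right)\right) + K \left(4 - 2\right)\right) = 2 \left(-8\right) \frac{1}{-1 - 8} \cdot 53 + \left(\left(-5 + 6 \left(-2\right)\right) - 30 \left(4 - 2\right)\right) = 2 \left(-8\right) \frac{1}{-9} \cdot 53 - \left(17 + 30 \left(4 - 2\right)\right) = 2 \left(-8\right) \left(- \frac{1}{9}\right) 53 - 77 = \frac{16}{9} \cdot 53 - 77 = \frac{848}{9} - 77 = \frac{155}{9}$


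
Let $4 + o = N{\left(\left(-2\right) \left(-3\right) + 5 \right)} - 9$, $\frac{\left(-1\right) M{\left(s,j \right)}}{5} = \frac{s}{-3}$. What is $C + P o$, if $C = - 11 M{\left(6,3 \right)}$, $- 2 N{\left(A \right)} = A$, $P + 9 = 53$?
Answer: $-924$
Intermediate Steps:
$P = 44$ ($P = -9 + 53 = 44$)
$M{\left(s,j \right)} = \frac{5 s}{3}$ ($M{\left(s,j \right)} = - 5 \frac{s}{-3} = - 5 s \left(- \frac{1}{3}\right) = - 5 \left(- \frac{s}{3}\right) = \frac{5 s}{3}$)
$N{\left(A \right)} = - \frac{A}{2}$
$C = -110$ ($C = - 11 \cdot \frac{5}{3} \cdot 6 = \left(-11\right) 10 = -110$)
$o = - \frac{37}{2}$ ($o = -4 - \left(9 + \frac{\left(-2\right) \left(-3\right) + 5}{2}\right) = -4 - \left(9 + \frac{6 + 5}{2}\right) = -4 - \frac{29}{2} = - \frac{37}{2} \approx -18.5$)
$C + P o = -110 + 44 \left(- \frac{37}{2}\right) = -110 - 814 = -924$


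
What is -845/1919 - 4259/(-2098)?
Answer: 6400211/4026062 ≈ 1.5897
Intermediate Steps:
-845/1919 - 4259/(-2098) = -845*1/1919 - 4259*(-1/2098) = -845/1919 + 4259/2098 = 6400211/4026062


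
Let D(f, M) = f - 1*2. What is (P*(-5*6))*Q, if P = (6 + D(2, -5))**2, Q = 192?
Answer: -207360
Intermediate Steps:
D(f, M) = -2 + f (D(f, M) = f - 2 = -2 + f)
P = 36 (P = (6 + (-2 + 2))**2 = (6 + 0)**2 = 6**2 = 36)
(P*(-5*6))*Q = (36*(-5*6))*192 = (36*(-30))*192 = -1080*192 = -207360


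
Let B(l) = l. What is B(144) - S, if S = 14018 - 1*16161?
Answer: 2287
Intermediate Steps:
S = -2143 (S = 14018 - 16161 = -2143)
B(144) - S = 144 - 1*(-2143) = 144 + 2143 = 2287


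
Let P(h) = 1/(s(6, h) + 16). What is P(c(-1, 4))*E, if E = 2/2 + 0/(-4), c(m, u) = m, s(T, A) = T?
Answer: 1/22 ≈ 0.045455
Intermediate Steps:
P(h) = 1/22 (P(h) = 1/(6 + 16) = 1/22)
E = 1 (E = 2*(1/2) + 0*(-1/4) = 1 + 0 = 1)
P(c(-1, 4))*E = (1/22)*1 = 1/22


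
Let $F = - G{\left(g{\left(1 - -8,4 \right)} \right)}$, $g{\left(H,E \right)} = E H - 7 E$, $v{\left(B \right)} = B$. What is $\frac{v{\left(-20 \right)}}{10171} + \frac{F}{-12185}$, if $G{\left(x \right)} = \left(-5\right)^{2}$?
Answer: $\frac{2115}{24786727} \approx 8.5328 \cdot 10^{-5}$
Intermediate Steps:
$g{\left(H,E \right)} = - 7 E + E H$
$G{\left(x \right)} = 25$
$F = -25$ ($F = \left(-1\right) 25 = -25$)
$\frac{v{\left(-20 \right)}}{10171} + \frac{F}{-12185} = - \frac{20}{10171} - \frac{25}{-12185} = \left(-20\right) \frac{1}{10171} - - \frac{5}{2437} = - \frac{20}{10171} + \frac{5}{2437} = \frac{2115}{24786727}$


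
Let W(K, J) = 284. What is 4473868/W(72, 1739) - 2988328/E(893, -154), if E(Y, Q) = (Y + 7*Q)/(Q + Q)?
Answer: -65141840309/13135 ≈ -4.9594e+6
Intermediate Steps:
E(Y, Q) = (Y + 7*Q)/(2*Q) (E(Y, Q) = (Y + 7*Q)/((2*Q)) = (Y + 7*Q)*(1/(2*Q)) = (Y + 7*Q)/(2*Q))
4473868/W(72, 1739) - 2988328/E(893, -154) = 4473868/284 - 2988328*(-308/(893 + 7*(-154))) = 4473868*(1/284) - 2988328*(-308/(893 - 1078)) = 1118467/71 - 2988328/((1/2)*(-1/154)*(-185)) = 1118467/71 - 2988328/185/308 = 1118467/71 - 2988328*308/185 = 1118467/71 - 920405024/185 = -65141840309/13135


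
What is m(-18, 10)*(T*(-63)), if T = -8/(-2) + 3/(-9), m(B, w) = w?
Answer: -2310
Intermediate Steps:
T = 11/3 (T = -8*(-1/2) + 3*(-1/9) = 4 - 1/3 = 11/3 ≈ 3.6667)
m(-18, 10)*(T*(-63)) = 10*((11/3)*(-63)) = 10*(-231) = -2310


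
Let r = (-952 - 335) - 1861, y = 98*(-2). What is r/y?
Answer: 787/49 ≈ 16.061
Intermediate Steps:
y = -196
r = -3148 (r = -1287 - 1861 = -3148)
r/y = -3148/(-196) = -3148*(-1/196) = 787/49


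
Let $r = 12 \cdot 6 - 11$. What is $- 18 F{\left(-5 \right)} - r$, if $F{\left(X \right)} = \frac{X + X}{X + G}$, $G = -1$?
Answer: $-91$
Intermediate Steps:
$r = 61$ ($r = 72 - 11 = 61$)
$F{\left(X \right)} = \frac{2 X}{-1 + X}$ ($F{\left(X \right)} = \frac{X + X}{X - 1} = \frac{2 X}{-1 + X}$)
$- 18 F{\left(-5 \right)} - r = - 18 \cdot 2 \left(-5\right) \frac{1}{-1 - 5} - 61 = - 18 \cdot 2 \left(-5\right) \frac{1}{-6} - 61 = - 18 \cdot 2 \left(-5\right) \left(- \frac{1}{6}\right) - 61 = \left(-18\right) \frac{5}{3} - 61 = -30 - 61 = -91$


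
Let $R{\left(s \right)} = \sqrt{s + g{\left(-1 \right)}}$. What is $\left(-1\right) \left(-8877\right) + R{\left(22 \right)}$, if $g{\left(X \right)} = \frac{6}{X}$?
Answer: $8881$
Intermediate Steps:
$R{\left(s \right)} = \sqrt{-6 + s}$ ($R{\left(s \right)} = \sqrt{s + \frac{6}{-1}} = \sqrt{s + 6 \left(-1\right)} = \sqrt{s - 6} = \sqrt{-6 + s}$)
$\left(-1\right) \left(-8877\right) + R{\left(22 \right)} = \left(-1\right) \left(-8877\right) + \sqrt{-6 + 22} = 8877 + \sqrt{16} = 8877 + 4 = 8881$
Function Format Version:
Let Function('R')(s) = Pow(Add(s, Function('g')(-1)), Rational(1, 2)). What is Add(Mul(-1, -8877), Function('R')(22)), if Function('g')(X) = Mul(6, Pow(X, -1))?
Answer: 8881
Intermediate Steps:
Function('R')(s) = Pow(Add(-6, s), Rational(1, 2)) (Function('R')(s) = Pow(Add(s, Mul(6, Pow(-1, -1))), Rational(1, 2)) = Pow(Add(s, Mul(6, -1)), Rational(1, 2)) = Pow(Add(s, -6), Rational(1, 2)) = Pow(Add(-6, s), Rational(1, 2)))
Add(Mul(-1, -8877), Function('R')(22)) = Add(Mul(-1, -8877), Pow(Add(-6, 22), Rational(1, 2))) = Add(8877, Pow(16, Rational(1, 2))) = Add(8877, 4) = 8881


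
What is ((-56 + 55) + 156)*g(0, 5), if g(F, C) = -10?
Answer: -1550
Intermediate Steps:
((-56 + 55) + 156)*g(0, 5) = ((-56 + 55) + 156)*(-10) = (-1 + 156)*(-10) = 155*(-10) = -1550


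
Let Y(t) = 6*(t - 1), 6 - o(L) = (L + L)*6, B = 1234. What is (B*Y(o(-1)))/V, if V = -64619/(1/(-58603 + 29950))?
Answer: 41956/617176069 ≈ 6.7981e-5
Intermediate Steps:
o(L) = 6 - 12*L (o(L) = 6 - (L + L)*6 = 6 - 2*L*6 = 6 - 12*L)
Y(t) = -6 + 6*t (Y(t) = 6*(-1 + t) = -6 + 6*t)
V = 1851528207 (V = -64619/(1/(-28653)) = -64619/(-1/28653) = -64619*(-28653) = 1851528207)
(B*Y(o(-1)))/V = (1234*(-6 + 6*(6 - 12*(-1))))/1851528207 = (1234*(-6 + 6*(6 + 12)))*(1/1851528207) = (1234*(-6 + 6*18))*(1/1851528207) = (1234*(-6 + 108))*(1/1851528207) = (1234*102)*(1/1851528207) = 125868*(1/1851528207) = 41956/617176069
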